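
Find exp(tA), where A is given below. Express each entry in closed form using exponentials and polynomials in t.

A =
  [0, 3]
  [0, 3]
e^{tA} =
  [1, exp(3*t) - 1]
  [0, exp(3*t)]

Strategy: write A = P · J · P⁻¹ where J is a Jordan canonical form, so e^{tA} = P · e^{tJ} · P⁻¹, and e^{tJ} can be computed block-by-block.

A has Jordan form
J =
  [0, 0]
  [0, 3]
(up to reordering of blocks).

Per-block formulas:
  For a 1×1 block at λ = 0: exp(t · [0]) = [e^(0t)].
  For a 1×1 block at λ = 3: exp(t · [3]) = [e^(3t)].

After assembling e^{tJ} and conjugating by P, we get:

e^{tA} =
  [1, exp(3*t) - 1]
  [0, exp(3*t)]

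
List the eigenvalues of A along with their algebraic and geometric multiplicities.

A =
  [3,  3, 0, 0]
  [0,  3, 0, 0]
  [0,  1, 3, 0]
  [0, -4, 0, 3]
λ = 3: alg = 4, geom = 3

Step 1 — factor the characteristic polynomial to read off the algebraic multiplicities:
  χ_A(x) = (x - 3)^4

Step 2 — compute geometric multiplicities via the rank-nullity identity g(λ) = n − rank(A − λI):
  rank(A − (3)·I) = 1, so dim ker(A − (3)·I) = n − 1 = 3

Summary:
  λ = 3: algebraic multiplicity = 4, geometric multiplicity = 3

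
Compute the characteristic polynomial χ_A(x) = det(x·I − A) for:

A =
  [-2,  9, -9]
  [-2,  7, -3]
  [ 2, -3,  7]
x^3 - 12*x^2 + 48*x - 64

Expanding det(x·I − A) (e.g. by cofactor expansion or by noting that A is similar to its Jordan form J, which has the same characteristic polynomial as A) gives
  χ_A(x) = x^3 - 12*x^2 + 48*x - 64
which factors as (x - 4)^3. The eigenvalues (with algebraic multiplicities) are λ = 4 with multiplicity 3.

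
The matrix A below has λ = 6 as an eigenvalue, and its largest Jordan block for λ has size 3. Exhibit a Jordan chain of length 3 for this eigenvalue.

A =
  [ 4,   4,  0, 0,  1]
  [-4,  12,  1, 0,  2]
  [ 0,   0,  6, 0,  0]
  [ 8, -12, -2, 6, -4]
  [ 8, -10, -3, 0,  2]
A Jordan chain for λ = 6 of length 3:
v_1 = (-4, 0, 0, 0, -8)ᵀ
v_2 = (-2, -4, 0, 8, 8)ᵀ
v_3 = (1, 0, 0, 0, 0)ᵀ

Let N = A − (6)·I. We want v_3 with N^3 v_3 = 0 but N^2 v_3 ≠ 0; then v_{j-1} := N · v_j for j = 3, …, 2.

Pick v_3 = (1, 0, 0, 0, 0)ᵀ.
Then v_2 = N · v_3 = (-2, -4, 0, 8, 8)ᵀ.
Then v_1 = N · v_2 = (-4, 0, 0, 0, -8)ᵀ.

Sanity check: (A − (6)·I) v_1 = (0, 0, 0, 0, 0)ᵀ = 0. ✓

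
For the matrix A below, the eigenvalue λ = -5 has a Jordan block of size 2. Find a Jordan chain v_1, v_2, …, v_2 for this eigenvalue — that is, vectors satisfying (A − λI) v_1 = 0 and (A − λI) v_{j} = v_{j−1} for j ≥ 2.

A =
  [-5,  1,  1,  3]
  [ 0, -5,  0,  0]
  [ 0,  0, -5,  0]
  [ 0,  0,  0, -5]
A Jordan chain for λ = -5 of length 2:
v_1 = (1, 0, 0, 0)ᵀ
v_2 = (0, 1, 0, 0)ᵀ

Let N = A − (-5)·I. We want v_2 with N^2 v_2 = 0 but N^1 v_2 ≠ 0; then v_{j-1} := N · v_j for j = 2, …, 2.

Pick v_2 = (0, 1, 0, 0)ᵀ.
Then v_1 = N · v_2 = (1, 0, 0, 0)ᵀ.

Sanity check: (A − (-5)·I) v_1 = (0, 0, 0, 0)ᵀ = 0. ✓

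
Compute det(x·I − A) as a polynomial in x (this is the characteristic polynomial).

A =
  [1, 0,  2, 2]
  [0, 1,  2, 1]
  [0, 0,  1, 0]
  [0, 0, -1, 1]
x^4 - 4*x^3 + 6*x^2 - 4*x + 1

Expanding det(x·I − A) (e.g. by cofactor expansion or by noting that A is similar to its Jordan form J, which has the same characteristic polynomial as A) gives
  χ_A(x) = x^4 - 4*x^3 + 6*x^2 - 4*x + 1
which factors as (x - 1)^4. The eigenvalues (with algebraic multiplicities) are λ = 1 with multiplicity 4.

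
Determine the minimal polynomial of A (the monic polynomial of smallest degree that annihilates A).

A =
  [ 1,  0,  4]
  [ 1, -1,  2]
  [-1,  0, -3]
x^2 + 2*x + 1

The characteristic polynomial is χ_A(x) = (x + 1)^3, so the eigenvalues are known. The minimal polynomial is
  m_A(x) = Π_λ (x − λ)^{k_λ}
where k_λ is the size of the *largest* Jordan block for λ (equivalently, the smallest k with (A − λI)^k v = 0 for every generalised eigenvector v of λ).

  λ = -1: largest Jordan block has size 2, contributing (x + 1)^2

So m_A(x) = (x + 1)^2 = x^2 + 2*x + 1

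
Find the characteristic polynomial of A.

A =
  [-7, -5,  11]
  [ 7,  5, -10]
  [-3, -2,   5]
x^3 - 3*x^2 + 3*x - 1

Expanding det(x·I − A) (e.g. by cofactor expansion or by noting that A is similar to its Jordan form J, which has the same characteristic polynomial as A) gives
  χ_A(x) = x^3 - 3*x^2 + 3*x - 1
which factors as (x - 1)^3. The eigenvalues (with algebraic multiplicities) are λ = 1 with multiplicity 3.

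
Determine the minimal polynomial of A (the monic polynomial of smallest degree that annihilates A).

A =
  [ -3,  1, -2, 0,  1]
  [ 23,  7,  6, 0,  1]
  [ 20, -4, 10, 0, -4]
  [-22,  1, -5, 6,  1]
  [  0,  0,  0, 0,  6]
x^4 - 20*x^3 + 144*x^2 - 432*x + 432

The characteristic polynomial is χ_A(x) = (x - 6)^4*(x - 2), so the eigenvalues are known. The minimal polynomial is
  m_A(x) = Π_λ (x − λ)^{k_λ}
where k_λ is the size of the *largest* Jordan block for λ (equivalently, the smallest k with (A − λI)^k v = 0 for every generalised eigenvector v of λ).

  λ = 2: largest Jordan block has size 1, contributing (x − 2)
  λ = 6: largest Jordan block has size 3, contributing (x − 6)^3

So m_A(x) = (x - 6)^3*(x - 2) = x^4 - 20*x^3 + 144*x^2 - 432*x + 432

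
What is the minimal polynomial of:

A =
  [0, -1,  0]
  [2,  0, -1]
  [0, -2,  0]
x^3

The characteristic polynomial is χ_A(x) = x^3, so the eigenvalues are known. The minimal polynomial is
  m_A(x) = Π_λ (x − λ)^{k_λ}
where k_λ is the size of the *largest* Jordan block for λ (equivalently, the smallest k with (A − λI)^k v = 0 for every generalised eigenvector v of λ).

  λ = 0: largest Jordan block has size 3, contributing (x − 0)^3

So m_A(x) = x^3 = x^3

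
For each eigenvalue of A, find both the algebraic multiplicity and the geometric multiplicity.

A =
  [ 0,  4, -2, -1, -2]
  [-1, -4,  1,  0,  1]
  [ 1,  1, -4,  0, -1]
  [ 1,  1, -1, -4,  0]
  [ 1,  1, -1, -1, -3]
λ = -3: alg = 5, geom = 2

Step 1 — factor the characteristic polynomial to read off the algebraic multiplicities:
  χ_A(x) = (x + 3)^5

Step 2 — compute geometric multiplicities via the rank-nullity identity g(λ) = n − rank(A − λI):
  rank(A − (-3)·I) = 3, so dim ker(A − (-3)·I) = n − 3 = 2

Summary:
  λ = -3: algebraic multiplicity = 5, geometric multiplicity = 2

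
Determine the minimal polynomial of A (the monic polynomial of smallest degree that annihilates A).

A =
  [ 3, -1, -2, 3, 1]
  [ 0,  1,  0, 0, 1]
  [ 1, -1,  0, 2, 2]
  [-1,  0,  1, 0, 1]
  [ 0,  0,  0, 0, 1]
x^3 - 3*x^2 + 3*x - 1

The characteristic polynomial is χ_A(x) = (x - 1)^5, so the eigenvalues are known. The minimal polynomial is
  m_A(x) = Π_λ (x − λ)^{k_λ}
where k_λ is the size of the *largest* Jordan block for λ (equivalently, the smallest k with (A − λI)^k v = 0 for every generalised eigenvector v of λ).

  λ = 1: largest Jordan block has size 3, contributing (x − 1)^3

So m_A(x) = (x - 1)^3 = x^3 - 3*x^2 + 3*x - 1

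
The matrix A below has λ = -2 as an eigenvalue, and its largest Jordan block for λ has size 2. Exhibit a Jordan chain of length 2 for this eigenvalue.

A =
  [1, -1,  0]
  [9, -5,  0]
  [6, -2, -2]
A Jordan chain for λ = -2 of length 2:
v_1 = (3, 9, 6)ᵀ
v_2 = (1, 0, 0)ᵀ

Let N = A − (-2)·I. We want v_2 with N^2 v_2 = 0 but N^1 v_2 ≠ 0; then v_{j-1} := N · v_j for j = 2, …, 2.

Pick v_2 = (1, 0, 0)ᵀ.
Then v_1 = N · v_2 = (3, 9, 6)ᵀ.

Sanity check: (A − (-2)·I) v_1 = (0, 0, 0)ᵀ = 0. ✓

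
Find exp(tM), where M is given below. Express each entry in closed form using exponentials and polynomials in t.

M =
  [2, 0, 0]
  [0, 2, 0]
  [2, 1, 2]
e^{tM} =
  [exp(2*t), 0, 0]
  [0, exp(2*t), 0]
  [2*t*exp(2*t), t*exp(2*t), exp(2*t)]

Strategy: write M = P · J · P⁻¹ where J is a Jordan canonical form, so e^{tM} = P · e^{tJ} · P⁻¹, and e^{tJ} can be computed block-by-block.

M has Jordan form
J =
  [2, 1, 0]
  [0, 2, 0]
  [0, 0, 2]
(up to reordering of blocks).

Per-block formulas:
  For a 2×2 Jordan block J_2(2): exp(t · J_2(2)) = e^(2t)·(I + t·N), where N is the 2×2 nilpotent shift.
  For a 1×1 block at λ = 2: exp(t · [2]) = [e^(2t)].

After assembling e^{tJ} and conjugating by P, we get:

e^{tM} =
  [exp(2*t), 0, 0]
  [0, exp(2*t), 0]
  [2*t*exp(2*t), t*exp(2*t), exp(2*t)]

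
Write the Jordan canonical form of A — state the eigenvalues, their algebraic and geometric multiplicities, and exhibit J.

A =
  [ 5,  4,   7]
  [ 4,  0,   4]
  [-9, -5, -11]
J_3(-2)

The characteristic polynomial is
  det(x·I − A) = x^3 + 6*x^2 + 12*x + 8 = (x + 2)^3

Eigenvalues and multiplicities (the geometric multiplicity of λ is n − rank(A − λI), which equals the number of Jordan blocks for λ):
  λ = -2: algebraic multiplicity = 3, geometric multiplicity = 1

Determining the block sizes for each eigenvalue:
  λ = -2: one block (gm = 1), so the single block has size am = 3 → block sizes [3]

Assembling the blocks gives a Jordan form
J =
  [-2,  1,  0]
  [ 0, -2,  1]
  [ 0,  0, -2]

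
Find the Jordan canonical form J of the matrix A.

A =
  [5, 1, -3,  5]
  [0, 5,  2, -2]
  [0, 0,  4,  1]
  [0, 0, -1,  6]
J_2(5) ⊕ J_2(5)

The characteristic polynomial is
  det(x·I − A) = x^4 - 20*x^3 + 150*x^2 - 500*x + 625 = (x - 5)^4

Eigenvalues and multiplicities (the geometric multiplicity of λ is n − rank(A − λI), which equals the number of Jordan blocks for λ):
  λ = 5: algebraic multiplicity = 4, geometric multiplicity = 2

Determining the block sizes for each eigenvalue:
  λ = 5: with am = 4 and gm = 2, the partition is not yet determined (e.g. several partitions of 4 into 2 parts exist). Let N = A − (5)·I. Computing rank(N^1) = 2, rank(N^2) = 0; the number of blocks of size ≥ j is rank(N^{j−1}) − rank(N^j), giving [2, 2]. So we have 2 block(s) of size 2 → block sizes [2, 2]

Assembling the blocks gives a Jordan form
J =
  [5, 1, 0, 0]
  [0, 5, 0, 0]
  [0, 0, 5, 1]
  [0, 0, 0, 5]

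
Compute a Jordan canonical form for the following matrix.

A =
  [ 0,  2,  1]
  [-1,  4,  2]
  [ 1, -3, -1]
J_3(1)

The characteristic polynomial is
  det(x·I − A) = x^3 - 3*x^2 + 3*x - 1 = (x - 1)^3

Eigenvalues and multiplicities (the geometric multiplicity of λ is n − rank(A − λI), which equals the number of Jordan blocks for λ):
  λ = 1: algebraic multiplicity = 3, geometric multiplicity = 1

Determining the block sizes for each eigenvalue:
  λ = 1: one block (gm = 1), so the single block has size am = 3 → block sizes [3]

Assembling the blocks gives a Jordan form
J =
  [1, 1, 0]
  [0, 1, 1]
  [0, 0, 1]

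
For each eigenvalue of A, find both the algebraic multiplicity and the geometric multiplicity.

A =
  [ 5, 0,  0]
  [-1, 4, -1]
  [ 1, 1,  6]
λ = 5: alg = 3, geom = 2

Step 1 — factor the characteristic polynomial to read off the algebraic multiplicities:
  χ_A(x) = (x - 5)^3

Step 2 — compute geometric multiplicities via the rank-nullity identity g(λ) = n − rank(A − λI):
  rank(A − (5)·I) = 1, so dim ker(A − (5)·I) = n − 1 = 2

Summary:
  λ = 5: algebraic multiplicity = 3, geometric multiplicity = 2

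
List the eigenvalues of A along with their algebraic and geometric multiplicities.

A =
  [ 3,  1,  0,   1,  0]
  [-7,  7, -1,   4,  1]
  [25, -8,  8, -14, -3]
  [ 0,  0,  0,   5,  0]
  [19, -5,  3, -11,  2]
λ = 5: alg = 5, geom = 3

Step 1 — factor the characteristic polynomial to read off the algebraic multiplicities:
  χ_A(x) = (x - 5)^5

Step 2 — compute geometric multiplicities via the rank-nullity identity g(λ) = n − rank(A − λI):
  rank(A − (5)·I) = 2, so dim ker(A − (5)·I) = n − 2 = 3

Summary:
  λ = 5: algebraic multiplicity = 5, geometric multiplicity = 3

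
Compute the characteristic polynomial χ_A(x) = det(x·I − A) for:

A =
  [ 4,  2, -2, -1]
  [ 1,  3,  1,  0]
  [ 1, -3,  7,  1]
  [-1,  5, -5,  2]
x^4 - 16*x^3 + 96*x^2 - 256*x + 256

Expanding det(x·I − A) (e.g. by cofactor expansion or by noting that A is similar to its Jordan form J, which has the same characteristic polynomial as A) gives
  χ_A(x) = x^4 - 16*x^3 + 96*x^2 - 256*x + 256
which factors as (x - 4)^4. The eigenvalues (with algebraic multiplicities) are λ = 4 with multiplicity 4.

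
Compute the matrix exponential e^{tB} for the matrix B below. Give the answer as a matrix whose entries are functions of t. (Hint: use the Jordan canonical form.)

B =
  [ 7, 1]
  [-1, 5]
e^{tB} =
  [t*exp(6*t) + exp(6*t), t*exp(6*t)]
  [-t*exp(6*t), -t*exp(6*t) + exp(6*t)]

Strategy: write B = P · J · P⁻¹ where J is a Jordan canonical form, so e^{tB} = P · e^{tJ} · P⁻¹, and e^{tJ} can be computed block-by-block.

B has Jordan form
J =
  [6, 1]
  [0, 6]
(up to reordering of blocks).

Per-block formulas:
  For a 2×2 Jordan block J_2(6): exp(t · J_2(6)) = e^(6t)·(I + t·N), where N is the 2×2 nilpotent shift.

After assembling e^{tJ} and conjugating by P, we get:

e^{tB} =
  [t*exp(6*t) + exp(6*t), t*exp(6*t)]
  [-t*exp(6*t), -t*exp(6*t) + exp(6*t)]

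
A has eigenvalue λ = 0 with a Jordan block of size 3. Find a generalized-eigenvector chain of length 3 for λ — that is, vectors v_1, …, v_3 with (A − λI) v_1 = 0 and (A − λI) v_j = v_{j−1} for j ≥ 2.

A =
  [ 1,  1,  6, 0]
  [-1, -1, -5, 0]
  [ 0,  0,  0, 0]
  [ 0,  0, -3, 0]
A Jordan chain for λ = 0 of length 3:
v_1 = (1, -1, 0, 0)ᵀ
v_2 = (6, -5, 0, -3)ᵀ
v_3 = (0, 0, 1, 0)ᵀ

Let N = A − (0)·I. We want v_3 with N^3 v_3 = 0 but N^2 v_3 ≠ 0; then v_{j-1} := N · v_j for j = 3, …, 2.

Pick v_3 = (0, 0, 1, 0)ᵀ.
Then v_2 = N · v_3 = (6, -5, 0, -3)ᵀ.
Then v_1 = N · v_2 = (1, -1, 0, 0)ᵀ.

Sanity check: (A − (0)·I) v_1 = (0, 0, 0, 0)ᵀ = 0. ✓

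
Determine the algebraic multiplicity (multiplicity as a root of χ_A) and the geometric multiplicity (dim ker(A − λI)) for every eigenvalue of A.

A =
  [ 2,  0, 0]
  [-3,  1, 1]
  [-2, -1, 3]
λ = 2: alg = 3, geom = 1

Step 1 — factor the characteristic polynomial to read off the algebraic multiplicities:
  χ_A(x) = (x - 2)^3

Step 2 — compute geometric multiplicities via the rank-nullity identity g(λ) = n − rank(A − λI):
  rank(A − (2)·I) = 2, so dim ker(A − (2)·I) = n − 2 = 1

Summary:
  λ = 2: algebraic multiplicity = 3, geometric multiplicity = 1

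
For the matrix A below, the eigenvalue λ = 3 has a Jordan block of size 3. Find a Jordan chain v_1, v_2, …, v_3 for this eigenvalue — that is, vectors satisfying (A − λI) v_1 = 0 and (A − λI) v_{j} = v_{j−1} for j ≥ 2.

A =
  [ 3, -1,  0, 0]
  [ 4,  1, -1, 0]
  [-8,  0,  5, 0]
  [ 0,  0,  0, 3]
A Jordan chain for λ = 3 of length 3:
v_1 = (-4, 0, -16, 0)ᵀ
v_2 = (0, 4, -8, 0)ᵀ
v_3 = (1, 0, 0, 0)ᵀ

Let N = A − (3)·I. We want v_3 with N^3 v_3 = 0 but N^2 v_3 ≠ 0; then v_{j-1} := N · v_j for j = 3, …, 2.

Pick v_3 = (1, 0, 0, 0)ᵀ.
Then v_2 = N · v_3 = (0, 4, -8, 0)ᵀ.
Then v_1 = N · v_2 = (-4, 0, -16, 0)ᵀ.

Sanity check: (A − (3)·I) v_1 = (0, 0, 0, 0)ᵀ = 0. ✓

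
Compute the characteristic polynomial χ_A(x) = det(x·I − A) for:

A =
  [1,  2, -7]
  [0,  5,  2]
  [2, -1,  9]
x^3 - 15*x^2 + 75*x - 125

Expanding det(x·I − A) (e.g. by cofactor expansion or by noting that A is similar to its Jordan form J, which has the same characteristic polynomial as A) gives
  χ_A(x) = x^3 - 15*x^2 + 75*x - 125
which factors as (x - 5)^3. The eigenvalues (with algebraic multiplicities) are λ = 5 with multiplicity 3.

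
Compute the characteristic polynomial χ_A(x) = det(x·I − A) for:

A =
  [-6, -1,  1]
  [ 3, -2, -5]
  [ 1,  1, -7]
x^3 + 15*x^2 + 75*x + 125

Expanding det(x·I − A) (e.g. by cofactor expansion or by noting that A is similar to its Jordan form J, which has the same characteristic polynomial as A) gives
  χ_A(x) = x^3 + 15*x^2 + 75*x + 125
which factors as (x + 5)^3. The eigenvalues (with algebraic multiplicities) are λ = -5 with multiplicity 3.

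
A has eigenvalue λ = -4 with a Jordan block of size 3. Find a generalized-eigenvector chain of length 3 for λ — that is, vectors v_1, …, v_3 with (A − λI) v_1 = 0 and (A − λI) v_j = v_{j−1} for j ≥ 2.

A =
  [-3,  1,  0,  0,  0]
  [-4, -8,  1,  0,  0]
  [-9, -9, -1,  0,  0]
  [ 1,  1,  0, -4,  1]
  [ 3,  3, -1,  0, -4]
A Jordan chain for λ = -4 of length 3:
v_1 = (-3, 3, 0, 0, 0)ᵀ
v_2 = (1, -4, -9, 1, 3)ᵀ
v_3 = (1, 0, 0, 0, 0)ᵀ

Let N = A − (-4)·I. We want v_3 with N^3 v_3 = 0 but N^2 v_3 ≠ 0; then v_{j-1} := N · v_j for j = 3, …, 2.

Pick v_3 = (1, 0, 0, 0, 0)ᵀ.
Then v_2 = N · v_3 = (1, -4, -9, 1, 3)ᵀ.
Then v_1 = N · v_2 = (-3, 3, 0, 0, 0)ᵀ.

Sanity check: (A − (-4)·I) v_1 = (0, 0, 0, 0, 0)ᵀ = 0. ✓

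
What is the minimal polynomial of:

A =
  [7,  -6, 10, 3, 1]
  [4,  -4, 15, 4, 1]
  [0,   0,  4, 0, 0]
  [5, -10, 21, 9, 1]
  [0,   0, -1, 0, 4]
x^3 - 12*x^2 + 48*x - 64

The characteristic polynomial is χ_A(x) = (x - 4)^5, so the eigenvalues are known. The minimal polynomial is
  m_A(x) = Π_λ (x − λ)^{k_λ}
where k_λ is the size of the *largest* Jordan block for λ (equivalently, the smallest k with (A − λI)^k v = 0 for every generalised eigenvector v of λ).

  λ = 4: largest Jordan block has size 3, contributing (x − 4)^3

So m_A(x) = (x - 4)^3 = x^3 - 12*x^2 + 48*x - 64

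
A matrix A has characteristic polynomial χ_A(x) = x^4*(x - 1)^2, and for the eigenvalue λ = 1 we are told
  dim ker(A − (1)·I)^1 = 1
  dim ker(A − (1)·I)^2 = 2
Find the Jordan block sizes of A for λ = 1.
Block sizes for λ = 1: [2]

From the dimensions of kernels of powers, the number of Jordan blocks of size at least j is d_j − d_{j−1} where d_j = dim ker(N^j) (with d_0 = 0). Computing the differences gives [1, 1].
The number of blocks of size exactly k is (#blocks of size ≥ k) − (#blocks of size ≥ k + 1), so the partition is: 1 block(s) of size 2.
In nonincreasing order the block sizes are [2].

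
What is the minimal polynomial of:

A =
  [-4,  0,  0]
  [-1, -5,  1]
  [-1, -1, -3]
x^2 + 8*x + 16

The characteristic polynomial is χ_A(x) = (x + 4)^3, so the eigenvalues are known. The minimal polynomial is
  m_A(x) = Π_λ (x − λ)^{k_λ}
where k_λ is the size of the *largest* Jordan block for λ (equivalently, the smallest k with (A − λI)^k v = 0 for every generalised eigenvector v of λ).

  λ = -4: largest Jordan block has size 2, contributing (x + 4)^2

So m_A(x) = (x + 4)^2 = x^2 + 8*x + 16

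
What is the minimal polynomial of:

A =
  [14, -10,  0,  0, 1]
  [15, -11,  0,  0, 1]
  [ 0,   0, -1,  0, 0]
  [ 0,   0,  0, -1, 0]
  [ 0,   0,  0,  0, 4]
x^3 - 7*x^2 + 8*x + 16

The characteristic polynomial is χ_A(x) = (x - 4)^2*(x + 1)^3, so the eigenvalues are known. The minimal polynomial is
  m_A(x) = Π_λ (x − λ)^{k_λ}
where k_λ is the size of the *largest* Jordan block for λ (equivalently, the smallest k with (A − λI)^k v = 0 for every generalised eigenvector v of λ).

  λ = -1: largest Jordan block has size 1, contributing (x + 1)
  λ = 4: largest Jordan block has size 2, contributing (x − 4)^2

So m_A(x) = (x - 4)^2*(x + 1) = x^3 - 7*x^2 + 8*x + 16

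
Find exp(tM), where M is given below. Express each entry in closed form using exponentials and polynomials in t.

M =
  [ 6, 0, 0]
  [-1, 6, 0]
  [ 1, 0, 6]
e^{tM} =
  [exp(6*t), 0, 0]
  [-t*exp(6*t), exp(6*t), 0]
  [t*exp(6*t), 0, exp(6*t)]

Strategy: write M = P · J · P⁻¹ where J is a Jordan canonical form, so e^{tM} = P · e^{tJ} · P⁻¹, and e^{tJ} can be computed block-by-block.

M has Jordan form
J =
  [6, 1, 0]
  [0, 6, 0]
  [0, 0, 6]
(up to reordering of blocks).

Per-block formulas:
  For a 1×1 block at λ = 6: exp(t · [6]) = [e^(6t)].
  For a 2×2 Jordan block J_2(6): exp(t · J_2(6)) = e^(6t)·(I + t·N), where N is the 2×2 nilpotent shift.

After assembling e^{tJ} and conjugating by P, we get:

e^{tM} =
  [exp(6*t), 0, 0]
  [-t*exp(6*t), exp(6*t), 0]
  [t*exp(6*t), 0, exp(6*t)]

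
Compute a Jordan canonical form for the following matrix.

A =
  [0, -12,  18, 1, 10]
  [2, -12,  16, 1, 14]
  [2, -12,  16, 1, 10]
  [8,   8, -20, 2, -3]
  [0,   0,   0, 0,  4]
J_1(-2) ⊕ J_1(0) ⊕ J_3(4)

The characteristic polynomial is
  det(x·I − A) = x^5 - 10*x^4 + 24*x^3 + 32*x^2 - 128*x = x*(x - 4)^3*(x + 2)

Eigenvalues and multiplicities (the geometric multiplicity of λ is n − rank(A − λI), which equals the number of Jordan blocks for λ):
  λ = -2: algebraic multiplicity = 1, geometric multiplicity = 1
  λ = 0: algebraic multiplicity = 1, geometric multiplicity = 1
  λ = 4: algebraic multiplicity = 3, geometric multiplicity = 1

Determining the block sizes for each eigenvalue:
  λ = -2: one block (gm = 1), so the single block has size am = 1 → block sizes [1]
  λ = 0: one block (gm = 1), so the single block has size am = 1 → block sizes [1]
  λ = 4: one block (gm = 1), so the single block has size am = 3 → block sizes [3]

Assembling the blocks gives a Jordan form
J =
  [-2, 0, 0, 0, 0]
  [ 0, 0, 0, 0, 0]
  [ 0, 0, 4, 1, 0]
  [ 0, 0, 0, 4, 1]
  [ 0, 0, 0, 0, 4]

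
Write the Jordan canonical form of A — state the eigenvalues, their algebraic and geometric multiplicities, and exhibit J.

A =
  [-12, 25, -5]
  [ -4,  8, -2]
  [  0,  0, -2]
J_2(-2) ⊕ J_1(-2)

The characteristic polynomial is
  det(x·I − A) = x^3 + 6*x^2 + 12*x + 8 = (x + 2)^3

Eigenvalues and multiplicities (the geometric multiplicity of λ is n − rank(A − λI), which equals the number of Jordan blocks for λ):
  λ = -2: algebraic multiplicity = 3, geometric multiplicity = 2

Determining the block sizes for each eigenvalue:
  λ = -2: 2 blocks summing to 3 forces exactly one block of size 2 and the rest size 1 → block sizes [2, 1]

Assembling the blocks gives a Jordan form
J =
  [-2,  1,  0]
  [ 0, -2,  0]
  [ 0,  0, -2]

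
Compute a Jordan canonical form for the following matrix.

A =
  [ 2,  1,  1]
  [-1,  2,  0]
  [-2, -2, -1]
J_3(1)

The characteristic polynomial is
  det(x·I − A) = x^3 - 3*x^2 + 3*x - 1 = (x - 1)^3

Eigenvalues and multiplicities (the geometric multiplicity of λ is n − rank(A − λI), which equals the number of Jordan blocks for λ):
  λ = 1: algebraic multiplicity = 3, geometric multiplicity = 1

Determining the block sizes for each eigenvalue:
  λ = 1: one block (gm = 1), so the single block has size am = 3 → block sizes [3]

Assembling the blocks gives a Jordan form
J =
  [1, 1, 0]
  [0, 1, 1]
  [0, 0, 1]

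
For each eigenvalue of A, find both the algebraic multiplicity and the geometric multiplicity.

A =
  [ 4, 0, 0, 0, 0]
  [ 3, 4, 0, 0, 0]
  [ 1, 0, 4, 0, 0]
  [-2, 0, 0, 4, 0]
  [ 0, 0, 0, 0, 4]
λ = 4: alg = 5, geom = 4

Step 1 — factor the characteristic polynomial to read off the algebraic multiplicities:
  χ_A(x) = (x - 4)^5

Step 2 — compute geometric multiplicities via the rank-nullity identity g(λ) = n − rank(A − λI):
  rank(A − (4)·I) = 1, so dim ker(A − (4)·I) = n − 1 = 4

Summary:
  λ = 4: algebraic multiplicity = 5, geometric multiplicity = 4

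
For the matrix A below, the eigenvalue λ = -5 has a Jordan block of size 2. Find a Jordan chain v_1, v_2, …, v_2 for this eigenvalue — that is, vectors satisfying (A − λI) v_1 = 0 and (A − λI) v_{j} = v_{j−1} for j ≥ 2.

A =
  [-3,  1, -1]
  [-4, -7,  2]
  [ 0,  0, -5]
A Jordan chain for λ = -5 of length 2:
v_1 = (2, -4, 0)ᵀ
v_2 = (1, 0, 0)ᵀ

Let N = A − (-5)·I. We want v_2 with N^2 v_2 = 0 but N^1 v_2 ≠ 0; then v_{j-1} := N · v_j for j = 2, …, 2.

Pick v_2 = (1, 0, 0)ᵀ.
Then v_1 = N · v_2 = (2, -4, 0)ᵀ.

Sanity check: (A − (-5)·I) v_1 = (0, 0, 0)ᵀ = 0. ✓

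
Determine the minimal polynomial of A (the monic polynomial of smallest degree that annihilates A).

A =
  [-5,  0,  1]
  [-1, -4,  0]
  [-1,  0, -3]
x^3 + 12*x^2 + 48*x + 64

The characteristic polynomial is χ_A(x) = (x + 4)^3, so the eigenvalues are known. The minimal polynomial is
  m_A(x) = Π_λ (x − λ)^{k_λ}
where k_λ is the size of the *largest* Jordan block for λ (equivalently, the smallest k with (A − λI)^k v = 0 for every generalised eigenvector v of λ).

  λ = -4: largest Jordan block has size 3, contributing (x + 4)^3

So m_A(x) = (x + 4)^3 = x^3 + 12*x^2 + 48*x + 64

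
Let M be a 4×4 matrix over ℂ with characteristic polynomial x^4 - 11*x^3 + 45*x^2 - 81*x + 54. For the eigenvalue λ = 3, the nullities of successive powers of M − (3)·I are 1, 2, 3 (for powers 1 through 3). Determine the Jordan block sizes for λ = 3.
Block sizes for λ = 3: [3]

From the dimensions of kernels of powers, the number of Jordan blocks of size at least j is d_j − d_{j−1} where d_j = dim ker(N^j) (with d_0 = 0). Computing the differences gives [1, 1, 1].
The number of blocks of size exactly k is (#blocks of size ≥ k) − (#blocks of size ≥ k + 1), so the partition is: 1 block(s) of size 3.
In nonincreasing order the block sizes are [3].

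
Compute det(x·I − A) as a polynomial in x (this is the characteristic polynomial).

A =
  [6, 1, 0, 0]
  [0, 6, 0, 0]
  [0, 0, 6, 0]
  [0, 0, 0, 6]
x^4 - 24*x^3 + 216*x^2 - 864*x + 1296

Expanding det(x·I − A) (e.g. by cofactor expansion or by noting that A is similar to its Jordan form J, which has the same characteristic polynomial as A) gives
  χ_A(x) = x^4 - 24*x^3 + 216*x^2 - 864*x + 1296
which factors as (x - 6)^4. The eigenvalues (with algebraic multiplicities) are λ = 6 with multiplicity 4.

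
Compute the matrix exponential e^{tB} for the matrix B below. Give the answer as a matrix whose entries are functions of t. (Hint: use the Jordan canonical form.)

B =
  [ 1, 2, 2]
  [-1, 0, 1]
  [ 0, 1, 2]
e^{tB} =
  [-t^2*exp(t) + exp(t), 2*t*exp(t), 2*t^2*exp(t) + 2*t*exp(t)]
  [t^2*exp(t)/2 - t*exp(t), -t*exp(t) + exp(t), -t^2*exp(t) + t*exp(t)]
  [-t^2*exp(t)/2, t*exp(t), t^2*exp(t) + t*exp(t) + exp(t)]

Strategy: write B = P · J · P⁻¹ where J is a Jordan canonical form, so e^{tB} = P · e^{tJ} · P⁻¹, and e^{tJ} can be computed block-by-block.

B has Jordan form
J =
  [1, 1, 0]
  [0, 1, 1]
  [0, 0, 1]
(up to reordering of blocks).

Per-block formulas:
  For a 3×3 Jordan block J_3(1): exp(t · J_3(1)) = e^(1t)·(I + t·N + (t^2/2)·N^2), where N is the 3×3 nilpotent shift.

After assembling e^{tJ} and conjugating by P, we get:

e^{tB} =
  [-t^2*exp(t) + exp(t), 2*t*exp(t), 2*t^2*exp(t) + 2*t*exp(t)]
  [t^2*exp(t)/2 - t*exp(t), -t*exp(t) + exp(t), -t^2*exp(t) + t*exp(t)]
  [-t^2*exp(t)/2, t*exp(t), t^2*exp(t) + t*exp(t) + exp(t)]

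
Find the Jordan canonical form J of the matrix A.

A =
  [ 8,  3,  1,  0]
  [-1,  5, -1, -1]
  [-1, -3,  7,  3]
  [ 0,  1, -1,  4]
J_2(6) ⊕ J_2(6)

The characteristic polynomial is
  det(x·I − A) = x^4 - 24*x^3 + 216*x^2 - 864*x + 1296 = (x - 6)^4

Eigenvalues and multiplicities (the geometric multiplicity of λ is n − rank(A − λI), which equals the number of Jordan blocks for λ):
  λ = 6: algebraic multiplicity = 4, geometric multiplicity = 2

Determining the block sizes for each eigenvalue:
  λ = 6: with am = 4 and gm = 2, the partition is not yet determined (e.g. several partitions of 4 into 2 parts exist). Let N = A − (6)·I. Computing rank(N^1) = 2, rank(N^2) = 0; the number of blocks of size ≥ j is rank(N^{j−1}) − rank(N^j), giving [2, 2]. So we have 2 block(s) of size 2 → block sizes [2, 2]

Assembling the blocks gives a Jordan form
J =
  [6, 1, 0, 0]
  [0, 6, 0, 0]
  [0, 0, 6, 1]
  [0, 0, 0, 6]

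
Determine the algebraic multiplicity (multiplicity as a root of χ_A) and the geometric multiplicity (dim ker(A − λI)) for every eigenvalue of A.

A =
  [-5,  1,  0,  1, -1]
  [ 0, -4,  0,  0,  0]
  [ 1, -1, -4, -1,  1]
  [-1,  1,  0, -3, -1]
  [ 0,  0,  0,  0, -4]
λ = -4: alg = 5, geom = 4

Step 1 — factor the characteristic polynomial to read off the algebraic multiplicities:
  χ_A(x) = (x + 4)^5

Step 2 — compute geometric multiplicities via the rank-nullity identity g(λ) = n − rank(A − λI):
  rank(A − (-4)·I) = 1, so dim ker(A − (-4)·I) = n − 1 = 4

Summary:
  λ = -4: algebraic multiplicity = 5, geometric multiplicity = 4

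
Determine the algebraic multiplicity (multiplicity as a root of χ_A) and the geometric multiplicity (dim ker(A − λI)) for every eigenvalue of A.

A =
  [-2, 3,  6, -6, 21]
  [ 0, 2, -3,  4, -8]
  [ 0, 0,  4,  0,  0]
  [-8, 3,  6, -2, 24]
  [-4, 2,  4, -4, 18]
λ = 4: alg = 5, geom = 2

Step 1 — factor the characteristic polynomial to read off the algebraic multiplicities:
  χ_A(x) = (x - 4)^5

Step 2 — compute geometric multiplicities via the rank-nullity identity g(λ) = n − rank(A − λI):
  rank(A − (4)·I) = 3, so dim ker(A − (4)·I) = n − 3 = 2

Summary:
  λ = 4: algebraic multiplicity = 5, geometric multiplicity = 2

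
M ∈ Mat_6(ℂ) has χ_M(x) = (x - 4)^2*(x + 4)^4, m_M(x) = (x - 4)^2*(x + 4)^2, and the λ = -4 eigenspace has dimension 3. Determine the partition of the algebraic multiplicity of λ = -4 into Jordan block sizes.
Block sizes for λ = -4: [2, 1, 1]

Step 1 — from the characteristic polynomial, algebraic multiplicity of λ = -4 is 4. From dim ker(M − (-4)·I) = 3, there are exactly 3 Jordan blocks for λ = -4.
Step 2 — from the minimal polynomial, the factor (x + 4)^2 tells us the largest block for λ = -4 has size 2.
Step 3 — with total size 4, 3 blocks, and largest block 2, the block sizes (in nonincreasing order) are [2, 1, 1].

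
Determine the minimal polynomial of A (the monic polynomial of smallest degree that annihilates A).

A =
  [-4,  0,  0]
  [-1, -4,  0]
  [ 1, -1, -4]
x^3 + 12*x^2 + 48*x + 64

The characteristic polynomial is χ_A(x) = (x + 4)^3, so the eigenvalues are known. The minimal polynomial is
  m_A(x) = Π_λ (x − λ)^{k_λ}
where k_λ is the size of the *largest* Jordan block for λ (equivalently, the smallest k with (A − λI)^k v = 0 for every generalised eigenvector v of λ).

  λ = -4: largest Jordan block has size 3, contributing (x + 4)^3

So m_A(x) = (x + 4)^3 = x^3 + 12*x^2 + 48*x + 64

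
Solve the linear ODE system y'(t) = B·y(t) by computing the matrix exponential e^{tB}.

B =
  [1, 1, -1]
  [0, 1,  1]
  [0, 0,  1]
e^{tB} =
  [exp(t), t*exp(t), t^2*exp(t)/2 - t*exp(t)]
  [0, exp(t), t*exp(t)]
  [0, 0, exp(t)]

Strategy: write B = P · J · P⁻¹ where J is a Jordan canonical form, so e^{tB} = P · e^{tJ} · P⁻¹, and e^{tJ} can be computed block-by-block.

B has Jordan form
J =
  [1, 1, 0]
  [0, 1, 1]
  [0, 0, 1]
(up to reordering of blocks).

Per-block formulas:
  For a 3×3 Jordan block J_3(1): exp(t · J_3(1)) = e^(1t)·(I + t·N + (t^2/2)·N^2), where N is the 3×3 nilpotent shift.

After assembling e^{tJ} and conjugating by P, we get:

e^{tB} =
  [exp(t), t*exp(t), t^2*exp(t)/2 - t*exp(t)]
  [0, exp(t), t*exp(t)]
  [0, 0, exp(t)]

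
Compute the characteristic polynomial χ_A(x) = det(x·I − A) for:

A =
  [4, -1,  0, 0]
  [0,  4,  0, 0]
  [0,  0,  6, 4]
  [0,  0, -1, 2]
x^4 - 16*x^3 + 96*x^2 - 256*x + 256

Expanding det(x·I − A) (e.g. by cofactor expansion or by noting that A is similar to its Jordan form J, which has the same characteristic polynomial as A) gives
  χ_A(x) = x^4 - 16*x^3 + 96*x^2 - 256*x + 256
which factors as (x - 4)^4. The eigenvalues (with algebraic multiplicities) are λ = 4 with multiplicity 4.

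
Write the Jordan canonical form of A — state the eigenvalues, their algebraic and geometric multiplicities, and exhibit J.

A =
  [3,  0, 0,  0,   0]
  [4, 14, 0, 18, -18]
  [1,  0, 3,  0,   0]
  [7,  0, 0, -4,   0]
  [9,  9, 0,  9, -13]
J_1(-4) ⊕ J_1(-4) ⊕ J_2(3) ⊕ J_1(5)

The characteristic polynomial is
  det(x·I − A) = x^5 - 3*x^4 - 33*x^3 + 91*x^2 + 264*x - 720 = (x - 5)*(x - 3)^2*(x + 4)^2

Eigenvalues and multiplicities (the geometric multiplicity of λ is n − rank(A − λI), which equals the number of Jordan blocks for λ):
  λ = -4: algebraic multiplicity = 2, geometric multiplicity = 2
  λ = 3: algebraic multiplicity = 2, geometric multiplicity = 1
  λ = 5: algebraic multiplicity = 1, geometric multiplicity = 1

Determining the block sizes for each eigenvalue:
  λ = -4: gm = am = 2, so every block has size 1 → block sizes [1, 1]
  λ = 3: one block (gm = 1), so the single block has size am = 2 → block sizes [2]
  λ = 5: one block (gm = 1), so the single block has size am = 1 → block sizes [1]

Assembling the blocks gives a Jordan form
J =
  [-4,  0, 0, 0, 0]
  [ 0, -4, 0, 0, 0]
  [ 0,  0, 3, 1, 0]
  [ 0,  0, 0, 3, 0]
  [ 0,  0, 0, 0, 5]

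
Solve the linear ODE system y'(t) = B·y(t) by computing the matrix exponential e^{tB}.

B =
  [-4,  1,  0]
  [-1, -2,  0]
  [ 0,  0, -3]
e^{tB} =
  [-t*exp(-3*t) + exp(-3*t), t*exp(-3*t), 0]
  [-t*exp(-3*t), t*exp(-3*t) + exp(-3*t), 0]
  [0, 0, exp(-3*t)]

Strategy: write B = P · J · P⁻¹ where J is a Jordan canonical form, so e^{tB} = P · e^{tJ} · P⁻¹, and e^{tJ} can be computed block-by-block.

B has Jordan form
J =
  [-3,  1,  0]
  [ 0, -3,  0]
  [ 0,  0, -3]
(up to reordering of blocks).

Per-block formulas:
  For a 2×2 Jordan block J_2(-3): exp(t · J_2(-3)) = e^(-3t)·(I + t·N), where N is the 2×2 nilpotent shift.
  For a 1×1 block at λ = -3: exp(t · [-3]) = [e^(-3t)].

After assembling e^{tJ} and conjugating by P, we get:

e^{tB} =
  [-t*exp(-3*t) + exp(-3*t), t*exp(-3*t), 0]
  [-t*exp(-3*t), t*exp(-3*t) + exp(-3*t), 0]
  [0, 0, exp(-3*t)]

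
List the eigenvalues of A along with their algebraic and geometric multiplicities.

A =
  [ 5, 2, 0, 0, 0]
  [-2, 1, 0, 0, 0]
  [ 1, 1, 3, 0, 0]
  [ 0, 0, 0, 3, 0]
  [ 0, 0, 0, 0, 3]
λ = 3: alg = 5, geom = 4

Step 1 — factor the characteristic polynomial to read off the algebraic multiplicities:
  χ_A(x) = (x - 3)^5

Step 2 — compute geometric multiplicities via the rank-nullity identity g(λ) = n − rank(A − λI):
  rank(A − (3)·I) = 1, so dim ker(A − (3)·I) = n − 1 = 4

Summary:
  λ = 3: algebraic multiplicity = 5, geometric multiplicity = 4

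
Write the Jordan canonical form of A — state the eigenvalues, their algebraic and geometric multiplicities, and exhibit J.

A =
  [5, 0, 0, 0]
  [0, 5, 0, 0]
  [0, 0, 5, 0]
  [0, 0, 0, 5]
J_1(5) ⊕ J_1(5) ⊕ J_1(5) ⊕ J_1(5)

The characteristic polynomial is
  det(x·I − A) = x^4 - 20*x^3 + 150*x^2 - 500*x + 625 = (x - 5)^4

Eigenvalues and multiplicities (the geometric multiplicity of λ is n − rank(A − λI), which equals the number of Jordan blocks for λ):
  λ = 5: algebraic multiplicity = 4, geometric multiplicity = 4

Determining the block sizes for each eigenvalue:
  λ = 5: gm = am = 4, so every block has size 1 → block sizes [1, 1, 1, 1]

Assembling the blocks gives a Jordan form
J =
  [5, 0, 0, 0]
  [0, 5, 0, 0]
  [0, 0, 5, 0]
  [0, 0, 0, 5]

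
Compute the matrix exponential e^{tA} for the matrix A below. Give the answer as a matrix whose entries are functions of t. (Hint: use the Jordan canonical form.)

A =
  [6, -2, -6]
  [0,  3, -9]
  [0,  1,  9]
e^{tA} =
  [exp(6*t), -2*t*exp(6*t), -6*t*exp(6*t)]
  [0, -3*t*exp(6*t) + exp(6*t), -9*t*exp(6*t)]
  [0, t*exp(6*t), 3*t*exp(6*t) + exp(6*t)]

Strategy: write A = P · J · P⁻¹ where J is a Jordan canonical form, so e^{tA} = P · e^{tJ} · P⁻¹, and e^{tJ} can be computed block-by-block.

A has Jordan form
J =
  [6, 1, 0]
  [0, 6, 0]
  [0, 0, 6]
(up to reordering of blocks).

Per-block formulas:
  For a 2×2 Jordan block J_2(6): exp(t · J_2(6)) = e^(6t)·(I + t·N), where N is the 2×2 nilpotent shift.
  For a 1×1 block at λ = 6: exp(t · [6]) = [e^(6t)].

After assembling e^{tJ} and conjugating by P, we get:

e^{tA} =
  [exp(6*t), -2*t*exp(6*t), -6*t*exp(6*t)]
  [0, -3*t*exp(6*t) + exp(6*t), -9*t*exp(6*t)]
  [0, t*exp(6*t), 3*t*exp(6*t) + exp(6*t)]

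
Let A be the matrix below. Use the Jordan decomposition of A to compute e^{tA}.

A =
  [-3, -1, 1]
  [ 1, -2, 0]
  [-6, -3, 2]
e^{tA} =
  [-3*t^2*exp(-t)/2 - 2*t*exp(-t) + exp(-t), -t*exp(-t), t^2*exp(-t)/2 + t*exp(-t)]
  [-3*t^2*exp(-t)/2 + t*exp(-t), -t*exp(-t) + exp(-t), t^2*exp(-t)/2]
  [-9*t^2*exp(-t)/2 - 6*t*exp(-t), -3*t*exp(-t), 3*t^2*exp(-t)/2 + 3*t*exp(-t) + exp(-t)]

Strategy: write A = P · J · P⁻¹ where J is a Jordan canonical form, so e^{tA} = P · e^{tJ} · P⁻¹, and e^{tJ} can be computed block-by-block.

A has Jordan form
J =
  [-1,  1,  0]
  [ 0, -1,  1]
  [ 0,  0, -1]
(up to reordering of blocks).

Per-block formulas:
  For a 3×3 Jordan block J_3(-1): exp(t · J_3(-1)) = e^(-1t)·(I + t·N + (t^2/2)·N^2), where N is the 3×3 nilpotent shift.

After assembling e^{tJ} and conjugating by P, we get:

e^{tA} =
  [-3*t^2*exp(-t)/2 - 2*t*exp(-t) + exp(-t), -t*exp(-t), t^2*exp(-t)/2 + t*exp(-t)]
  [-3*t^2*exp(-t)/2 + t*exp(-t), -t*exp(-t) + exp(-t), t^2*exp(-t)/2]
  [-9*t^2*exp(-t)/2 - 6*t*exp(-t), -3*t*exp(-t), 3*t^2*exp(-t)/2 + 3*t*exp(-t) + exp(-t)]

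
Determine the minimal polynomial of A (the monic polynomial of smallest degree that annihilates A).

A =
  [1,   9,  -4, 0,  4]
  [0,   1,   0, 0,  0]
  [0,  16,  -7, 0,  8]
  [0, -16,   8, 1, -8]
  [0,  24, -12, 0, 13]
x^3 - 7*x^2 + 11*x - 5

The characteristic polynomial is χ_A(x) = (x - 5)*(x - 1)^4, so the eigenvalues are known. The minimal polynomial is
  m_A(x) = Π_λ (x − λ)^{k_λ}
where k_λ is the size of the *largest* Jordan block for λ (equivalently, the smallest k with (A − λI)^k v = 0 for every generalised eigenvector v of λ).

  λ = 1: largest Jordan block has size 2, contributing (x − 1)^2
  λ = 5: largest Jordan block has size 1, contributing (x − 5)

So m_A(x) = (x - 5)*(x - 1)^2 = x^3 - 7*x^2 + 11*x - 5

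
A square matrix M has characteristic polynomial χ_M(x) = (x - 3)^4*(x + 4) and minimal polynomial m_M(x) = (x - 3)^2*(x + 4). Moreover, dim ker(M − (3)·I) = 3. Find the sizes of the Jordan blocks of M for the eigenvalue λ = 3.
Block sizes for λ = 3: [2, 1, 1]

Step 1 — from the characteristic polynomial, algebraic multiplicity of λ = 3 is 4. From dim ker(M − (3)·I) = 3, there are exactly 3 Jordan blocks for λ = 3.
Step 2 — from the minimal polynomial, the factor (x − 3)^2 tells us the largest block for λ = 3 has size 2.
Step 3 — with total size 4, 3 blocks, and largest block 2, the block sizes (in nonincreasing order) are [2, 1, 1].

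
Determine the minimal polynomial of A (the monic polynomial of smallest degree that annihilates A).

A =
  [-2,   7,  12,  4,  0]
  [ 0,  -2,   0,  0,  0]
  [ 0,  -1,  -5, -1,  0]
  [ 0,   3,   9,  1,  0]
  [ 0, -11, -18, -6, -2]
x^2 + 4*x + 4

The characteristic polynomial is χ_A(x) = (x + 2)^5, so the eigenvalues are known. The minimal polynomial is
  m_A(x) = Π_λ (x − λ)^{k_λ}
where k_λ is the size of the *largest* Jordan block for λ (equivalently, the smallest k with (A − λI)^k v = 0 for every generalised eigenvector v of λ).

  λ = -2: largest Jordan block has size 2, contributing (x + 2)^2

So m_A(x) = (x + 2)^2 = x^2 + 4*x + 4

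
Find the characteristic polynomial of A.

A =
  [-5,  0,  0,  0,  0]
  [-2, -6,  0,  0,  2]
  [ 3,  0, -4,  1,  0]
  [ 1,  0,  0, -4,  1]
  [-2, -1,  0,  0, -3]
x^5 + 22*x^4 + 193*x^3 + 844*x^2 + 1840*x + 1600

Expanding det(x·I − A) (e.g. by cofactor expansion or by noting that A is similar to its Jordan form J, which has the same characteristic polynomial as A) gives
  χ_A(x) = x^5 + 22*x^4 + 193*x^3 + 844*x^2 + 1840*x + 1600
which factors as (x + 4)^3*(x + 5)^2. The eigenvalues (with algebraic multiplicities) are λ = -5 with multiplicity 2, λ = -4 with multiplicity 3.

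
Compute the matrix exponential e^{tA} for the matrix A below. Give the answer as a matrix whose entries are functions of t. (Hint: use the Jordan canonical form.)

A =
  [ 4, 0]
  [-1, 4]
e^{tA} =
  [exp(4*t), 0]
  [-t*exp(4*t), exp(4*t)]

Strategy: write A = P · J · P⁻¹ where J is a Jordan canonical form, so e^{tA} = P · e^{tJ} · P⁻¹, and e^{tJ} can be computed block-by-block.

A has Jordan form
J =
  [4, 1]
  [0, 4]
(up to reordering of blocks).

Per-block formulas:
  For a 2×2 Jordan block J_2(4): exp(t · J_2(4)) = e^(4t)·(I + t·N), where N is the 2×2 nilpotent shift.

After assembling e^{tJ} and conjugating by P, we get:

e^{tA} =
  [exp(4*t), 0]
  [-t*exp(4*t), exp(4*t)]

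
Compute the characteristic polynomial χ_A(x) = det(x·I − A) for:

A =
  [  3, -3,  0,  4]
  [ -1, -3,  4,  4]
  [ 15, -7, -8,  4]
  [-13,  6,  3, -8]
x^4 + 16*x^3 + 96*x^2 + 256*x + 256

Expanding det(x·I − A) (e.g. by cofactor expansion or by noting that A is similar to its Jordan form J, which has the same characteristic polynomial as A) gives
  χ_A(x) = x^4 + 16*x^3 + 96*x^2 + 256*x + 256
which factors as (x + 4)^4. The eigenvalues (with algebraic multiplicities) are λ = -4 with multiplicity 4.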